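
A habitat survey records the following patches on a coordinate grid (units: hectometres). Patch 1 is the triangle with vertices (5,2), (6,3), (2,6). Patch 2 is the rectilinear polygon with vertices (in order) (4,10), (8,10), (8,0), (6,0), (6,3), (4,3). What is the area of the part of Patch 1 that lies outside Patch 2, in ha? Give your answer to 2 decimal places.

2.04

|Patch 1| = 3.5, |Patch 1∩Patch 2| = 1.4583.
|Patch 1 ∖ Patch 2| = |Patch 1| − |Patch 1∩Patch 2| = 3.5 − 1.4583 = 2.04.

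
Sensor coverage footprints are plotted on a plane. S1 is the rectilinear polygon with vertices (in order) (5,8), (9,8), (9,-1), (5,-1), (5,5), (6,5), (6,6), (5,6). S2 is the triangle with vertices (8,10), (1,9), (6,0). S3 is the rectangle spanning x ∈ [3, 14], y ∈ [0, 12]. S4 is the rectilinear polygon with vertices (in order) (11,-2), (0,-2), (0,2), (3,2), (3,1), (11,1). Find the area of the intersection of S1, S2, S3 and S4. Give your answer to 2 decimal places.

0.38

The intersection is the polygon with vertices (5.444,1), (6.2,1), (6,0).
By the shoelace formula its area is 0.38.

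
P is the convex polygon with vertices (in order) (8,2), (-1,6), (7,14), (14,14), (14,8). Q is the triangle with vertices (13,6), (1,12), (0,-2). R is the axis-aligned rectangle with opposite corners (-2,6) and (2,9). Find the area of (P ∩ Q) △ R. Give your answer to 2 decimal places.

60.79

|P ∩ Q| = 55.1288.
|(P ∩ Q) ∩ R| = 3.1703.
|(P ∩ Q) △ R| = 55.1288 + 12 − 6.3407 = 60.79.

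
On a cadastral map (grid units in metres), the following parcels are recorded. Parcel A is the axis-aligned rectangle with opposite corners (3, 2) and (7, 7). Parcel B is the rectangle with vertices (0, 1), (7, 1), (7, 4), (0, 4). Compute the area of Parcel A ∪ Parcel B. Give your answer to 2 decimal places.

33.00

By inclusion–exclusion:
Individual areas: |Parcel A| = 20, |Parcel B| = 21.
|Parcel A∩Parcel B|: x∈[3,7], y∈[2,4] → 4·2 = 8.
|Parcel A ∪ Parcel B| = 41 − 8 = 33.00.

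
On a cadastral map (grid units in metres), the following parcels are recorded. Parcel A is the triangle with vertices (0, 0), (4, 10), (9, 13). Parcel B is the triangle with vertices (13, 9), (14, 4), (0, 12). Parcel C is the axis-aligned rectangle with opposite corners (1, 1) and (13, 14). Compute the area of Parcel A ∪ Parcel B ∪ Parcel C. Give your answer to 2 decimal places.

By inclusion–exclusion:
Individual areas: |Parcel A| = 19, |Parcel B| = 31, |Parcel C| = 156.
|Parcel A∩Parcel B| = 3.8531.
|Parcel A∩Parcel C| = 18.4722.
|Parcel B∩Parcel C| = 28.6154.
|Parcel A∩Parcel B∩Parcel C| = 3.8531.
|Parcel A ∪ Parcel B ∪ Parcel C| = 206 − 50.9407 + 3.8531 = 158.91.

158.91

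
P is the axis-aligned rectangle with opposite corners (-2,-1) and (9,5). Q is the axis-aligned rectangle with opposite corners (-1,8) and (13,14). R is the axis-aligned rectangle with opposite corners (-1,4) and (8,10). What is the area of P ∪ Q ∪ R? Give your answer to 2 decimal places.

By inclusion–exclusion:
Individual areas: |P| = 66, |Q| = 84, |R| = 54.
|P∩Q| = 0 (no overlap).
|P∩R|: x∈[-1,8], y∈[4,5] → 9·1 = 9.
|Q∩R|: x∈[-1,8], y∈[8,10] → 9·2 = 18.
|P∩Q∩R| = 0.
|P ∪ Q ∪ R| = 204 − 27 + 0 = 177.00.

177.00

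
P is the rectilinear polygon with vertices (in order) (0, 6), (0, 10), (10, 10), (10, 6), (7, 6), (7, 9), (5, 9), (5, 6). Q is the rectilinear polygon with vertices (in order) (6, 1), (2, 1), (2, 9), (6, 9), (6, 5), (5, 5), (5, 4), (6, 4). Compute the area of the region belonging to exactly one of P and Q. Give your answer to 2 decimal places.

47.00

|P| = 34, |Q| = 31, |P∩Q| = 9.
|P △ Q| = |P| + |Q| − 2·|P∩Q| = 34 + 31 − 18 = 47.00.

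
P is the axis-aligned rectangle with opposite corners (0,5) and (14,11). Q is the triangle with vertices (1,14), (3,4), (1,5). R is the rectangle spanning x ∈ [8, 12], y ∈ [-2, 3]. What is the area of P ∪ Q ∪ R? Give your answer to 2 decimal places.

105.80

By inclusion–exclusion:
Individual areas: |P| = 84, |Q| = 9, |R| = 20.
|P∩Q| = 7.2.
|P∩R| = 0 (no overlap).
|Q∩R| = 0.
|P∩Q∩R| = 0.
|P ∪ Q ∪ R| = 113 − 7.2 + 0 = 105.80.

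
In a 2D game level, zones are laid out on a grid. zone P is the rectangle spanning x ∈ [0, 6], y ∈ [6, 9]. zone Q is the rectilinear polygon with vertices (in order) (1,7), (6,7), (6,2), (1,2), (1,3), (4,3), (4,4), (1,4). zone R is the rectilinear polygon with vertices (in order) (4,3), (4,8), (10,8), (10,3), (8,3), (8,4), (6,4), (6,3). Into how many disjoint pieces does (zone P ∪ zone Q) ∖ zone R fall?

2

(zone P ∪ zone Q) ∖ zone R splits into 2 disjoint pieces (area 5, area 20).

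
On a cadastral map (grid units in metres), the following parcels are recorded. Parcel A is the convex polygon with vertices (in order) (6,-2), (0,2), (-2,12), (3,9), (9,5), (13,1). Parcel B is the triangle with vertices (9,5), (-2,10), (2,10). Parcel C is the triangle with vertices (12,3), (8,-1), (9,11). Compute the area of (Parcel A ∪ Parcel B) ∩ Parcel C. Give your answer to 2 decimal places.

10.33

The region (Parcel A ∪ Parcel B) ∩ Parcel C is the polygon with vertices (9,5), (11.5,2.5), (8,-1), (8.528,5.337).
By the shoelace formula its area is 10.33.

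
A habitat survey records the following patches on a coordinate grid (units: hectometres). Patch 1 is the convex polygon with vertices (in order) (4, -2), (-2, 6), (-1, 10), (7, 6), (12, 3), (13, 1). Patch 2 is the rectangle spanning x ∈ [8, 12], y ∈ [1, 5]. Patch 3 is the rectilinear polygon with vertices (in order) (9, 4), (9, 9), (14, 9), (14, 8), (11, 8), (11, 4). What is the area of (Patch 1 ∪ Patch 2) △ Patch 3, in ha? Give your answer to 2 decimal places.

101.33

|Patch 1 ∪ Patch 2| = 92.3333.
|(Patch 1 ∪ Patch 2) ∩ Patch 3| = 2.
|(Patch 1 ∪ Patch 2) △ Patch 3| = 92.3333 + 13 − 4 = 101.33.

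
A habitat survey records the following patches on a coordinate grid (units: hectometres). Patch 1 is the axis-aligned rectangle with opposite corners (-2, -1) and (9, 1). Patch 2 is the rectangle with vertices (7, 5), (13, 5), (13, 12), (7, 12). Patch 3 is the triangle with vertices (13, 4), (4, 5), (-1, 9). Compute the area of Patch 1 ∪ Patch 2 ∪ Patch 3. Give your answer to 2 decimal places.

77.67

By inclusion–exclusion:
Individual areas: |Patch 1| = 22, |Patch 2| = 42, |Patch 3| = 15.5.
|Patch 1∩Patch 2| = 0 (no overlap).
|Patch 1∩Patch 3| = 0.
|Patch 2∩Patch 3| = 1.8286.
|Patch 1∩Patch 2∩Patch 3| = 0.
|Patch 1 ∪ Patch 2 ∪ Patch 3| = 79.5 − 1.8286 + 0 = 77.67.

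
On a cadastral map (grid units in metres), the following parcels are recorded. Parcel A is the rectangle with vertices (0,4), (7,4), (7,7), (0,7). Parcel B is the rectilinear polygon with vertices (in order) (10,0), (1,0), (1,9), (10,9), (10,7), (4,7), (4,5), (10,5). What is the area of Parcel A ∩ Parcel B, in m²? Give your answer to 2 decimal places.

12.00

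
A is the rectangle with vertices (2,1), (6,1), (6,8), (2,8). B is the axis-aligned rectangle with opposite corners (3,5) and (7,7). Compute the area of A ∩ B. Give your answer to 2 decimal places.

6.00

|A∩B|: x∈[3,6], y∈[5,7] → 3·2 = 6.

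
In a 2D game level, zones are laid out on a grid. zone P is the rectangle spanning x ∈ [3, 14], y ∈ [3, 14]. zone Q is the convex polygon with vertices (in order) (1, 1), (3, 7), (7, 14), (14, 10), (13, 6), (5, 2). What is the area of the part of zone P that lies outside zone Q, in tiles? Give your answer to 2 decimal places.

42.00

|zone P| = 121, |zone P∩zone Q| = 79.
|zone P ∖ zone Q| = |zone P| − |zone P∩zone Q| = 121 − 79 = 42.00.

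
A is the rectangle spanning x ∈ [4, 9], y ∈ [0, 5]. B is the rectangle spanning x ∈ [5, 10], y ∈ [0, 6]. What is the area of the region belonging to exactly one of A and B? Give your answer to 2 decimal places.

|A∩B|: x∈[5,9], y∈[0,5] → 4·5 = 20.
|A △ B| = |A| + |B| − 2·|A∩B| = 25 + 30 − 40 = 15.00.

15.00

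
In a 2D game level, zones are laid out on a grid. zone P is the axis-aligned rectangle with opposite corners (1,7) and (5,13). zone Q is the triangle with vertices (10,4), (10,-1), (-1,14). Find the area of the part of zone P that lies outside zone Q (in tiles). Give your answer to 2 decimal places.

17.24

|zone P| = 24, |zone P∩zone Q| = 6.7606.
|zone P ∖ zone Q| = |zone P| − |zone P∩zone Q| = 24 − 6.7606 = 17.24.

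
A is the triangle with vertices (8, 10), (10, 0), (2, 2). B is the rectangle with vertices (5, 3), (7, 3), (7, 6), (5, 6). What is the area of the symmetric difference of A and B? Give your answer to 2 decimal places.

|A| = 38, |B| = 6, |A∩B| = 6.
|A △ B| = |A| + |B| − 2·|A∩B| = 38 + 6 − 12 = 32.00.

32.00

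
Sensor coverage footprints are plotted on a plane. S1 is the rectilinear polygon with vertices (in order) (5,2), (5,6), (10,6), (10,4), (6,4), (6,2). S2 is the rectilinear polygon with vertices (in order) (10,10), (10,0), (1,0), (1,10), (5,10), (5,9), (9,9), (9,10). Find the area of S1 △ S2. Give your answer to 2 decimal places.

|S1| = 12, |S2| = 86, |S1∩S2| = 12.
|S1 △ S2| = |S1| + |S2| − 2·|S1∩S2| = 12 + 86 − 24 = 74.00.

74.00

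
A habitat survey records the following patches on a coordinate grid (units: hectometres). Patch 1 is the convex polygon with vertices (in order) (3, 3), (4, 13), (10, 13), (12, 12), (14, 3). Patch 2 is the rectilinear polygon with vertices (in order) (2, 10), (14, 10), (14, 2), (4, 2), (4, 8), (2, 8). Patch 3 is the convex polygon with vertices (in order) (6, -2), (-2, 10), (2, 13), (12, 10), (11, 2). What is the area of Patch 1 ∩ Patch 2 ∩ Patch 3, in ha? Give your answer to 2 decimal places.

The intersection is the polygon with vertices (12,10), (11.125,3), (4,3), (4,8), (3.5,8), (3.7,10).
By the shoelace formula its area is 53.74.

53.74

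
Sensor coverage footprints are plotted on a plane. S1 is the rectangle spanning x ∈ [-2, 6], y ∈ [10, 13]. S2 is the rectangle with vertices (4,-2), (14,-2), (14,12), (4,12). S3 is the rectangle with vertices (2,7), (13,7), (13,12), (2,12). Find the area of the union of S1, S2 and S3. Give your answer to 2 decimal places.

By inclusion–exclusion:
Individual areas: |S1| = 24, |S2| = 140, |S3| = 55.
|S1∩S2|: x∈[4,6], y∈[10,12] → 2·2 = 4.
|S1∩S3|: x∈[2,6], y∈[10,12] → 4·2 = 8.
|S2∩S3|: x∈[4,13], y∈[7,12] → 9·5 = 45.
|S1∩S2∩S3| = 4.
|S1 ∪ S2 ∪ S3| = 219 − 57 + 4 = 166.00.

166.00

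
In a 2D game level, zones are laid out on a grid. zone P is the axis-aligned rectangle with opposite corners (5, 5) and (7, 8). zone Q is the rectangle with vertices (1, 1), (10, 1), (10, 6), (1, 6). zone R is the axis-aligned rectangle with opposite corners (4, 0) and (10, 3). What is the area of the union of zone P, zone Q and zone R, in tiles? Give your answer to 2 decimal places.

By inclusion–exclusion:
Individual areas: |zone P| = 6, |zone Q| = 45, |zone R| = 18.
|zone P∩zone Q|: x∈[5,7], y∈[5,6] → 2·1 = 2.
|zone P∩zone R| = 0 (no overlap).
|zone Q∩zone R|: x∈[4,10], y∈[1,3] → 6·2 = 12.
|zone P∩zone Q∩zone R| = 0.
|zone P ∪ zone Q ∪ zone R| = 69 − 14 + 0 = 55.00.

55.00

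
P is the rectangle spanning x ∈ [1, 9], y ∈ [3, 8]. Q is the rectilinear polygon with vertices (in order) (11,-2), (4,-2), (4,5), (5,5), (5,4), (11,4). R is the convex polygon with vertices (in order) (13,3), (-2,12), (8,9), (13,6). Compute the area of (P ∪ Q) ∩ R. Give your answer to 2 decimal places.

The region (P ∪ Q) ∩ R is the polygon with vertices (9,8), (9,5.4), (4.667,8).
By the shoelace formula its area is 5.63.

5.63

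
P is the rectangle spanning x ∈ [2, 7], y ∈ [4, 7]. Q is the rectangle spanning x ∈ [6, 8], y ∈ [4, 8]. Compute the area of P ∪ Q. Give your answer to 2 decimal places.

20.00

By inclusion–exclusion:
Individual areas: |P| = 15, |Q| = 8.
|P∩Q|: x∈[6,7], y∈[4,7] → 1·3 = 3.
|P ∪ Q| = 23 − 3 = 20.00.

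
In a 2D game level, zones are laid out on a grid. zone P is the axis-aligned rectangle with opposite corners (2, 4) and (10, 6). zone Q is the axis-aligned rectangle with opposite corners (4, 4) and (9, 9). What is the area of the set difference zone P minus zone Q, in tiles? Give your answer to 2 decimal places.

|zone P∩zone Q|: x∈[4,9], y∈[4,6] → 5·2 = 10.
|zone P| = 16.
|zone P ∖ zone Q| = |zone P| − |zone P∩zone Q| = 16 − 10 = 6.00.

6.00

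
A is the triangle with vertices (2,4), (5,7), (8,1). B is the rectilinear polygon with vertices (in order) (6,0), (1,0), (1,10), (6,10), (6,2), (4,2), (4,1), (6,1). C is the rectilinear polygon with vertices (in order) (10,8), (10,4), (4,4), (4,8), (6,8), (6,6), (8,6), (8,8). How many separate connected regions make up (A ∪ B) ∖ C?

1

(A ∪ B) ∖ C is a single connected region.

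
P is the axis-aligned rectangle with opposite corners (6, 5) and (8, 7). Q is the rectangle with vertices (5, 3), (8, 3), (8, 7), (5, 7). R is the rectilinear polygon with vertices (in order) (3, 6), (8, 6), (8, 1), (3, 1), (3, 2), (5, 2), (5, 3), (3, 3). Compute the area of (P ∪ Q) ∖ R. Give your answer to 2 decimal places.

3.00

|P ∪ Q| = 12.
|(P ∪ Q) ∩ R| = 9.
|(P ∪ Q) ∖ R| = 12 − 9 = 3.00.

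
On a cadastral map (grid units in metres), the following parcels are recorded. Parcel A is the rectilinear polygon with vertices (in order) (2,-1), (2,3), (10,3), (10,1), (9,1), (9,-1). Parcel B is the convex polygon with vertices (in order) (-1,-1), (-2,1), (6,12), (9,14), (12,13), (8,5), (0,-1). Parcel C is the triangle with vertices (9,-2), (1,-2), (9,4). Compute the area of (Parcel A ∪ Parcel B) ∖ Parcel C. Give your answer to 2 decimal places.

|Parcel A ∪ Parcel B| = 106.3333.
|(Parcel A ∪ Parcel B) ∩ Parcel C| = 16.
|(Parcel A ∪ Parcel B) ∖ Parcel C| = 106.3333 − 16 = 90.33.

90.33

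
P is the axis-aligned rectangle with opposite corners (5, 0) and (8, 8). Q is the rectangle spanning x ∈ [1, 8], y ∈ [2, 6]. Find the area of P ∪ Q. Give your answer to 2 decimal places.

40.00

By inclusion–exclusion:
Individual areas: |P| = 24, |Q| = 28.
|P∩Q|: x∈[5,8], y∈[2,6] → 3·4 = 12.
|P ∪ Q| = 52 − 12 = 40.00.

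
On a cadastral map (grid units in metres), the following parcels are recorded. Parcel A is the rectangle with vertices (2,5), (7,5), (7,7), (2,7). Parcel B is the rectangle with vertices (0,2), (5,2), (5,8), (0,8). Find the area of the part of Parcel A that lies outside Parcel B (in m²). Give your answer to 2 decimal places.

4.00

|Parcel A∩Parcel B|: x∈[2,5], y∈[5,7] → 3·2 = 6.
|Parcel A| = 10.
|Parcel A ∖ Parcel B| = |Parcel A| − |Parcel A∩Parcel B| = 10 − 6 = 4.00.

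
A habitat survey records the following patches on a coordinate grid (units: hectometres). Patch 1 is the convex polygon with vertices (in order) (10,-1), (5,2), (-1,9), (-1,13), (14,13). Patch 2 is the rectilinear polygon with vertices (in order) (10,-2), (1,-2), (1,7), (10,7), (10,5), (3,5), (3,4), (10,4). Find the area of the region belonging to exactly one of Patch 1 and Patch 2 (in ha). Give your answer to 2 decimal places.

137.07

|Patch 1| = 135.5, |Patch 2| = 74, |Patch 1∩Patch 2| = 36.2143.
|Patch 1 △ Patch 2| = |Patch 1| + |Patch 2| − 2·|Patch 1∩Patch 2| = 135.5 + 74 − 72.4286 = 137.07.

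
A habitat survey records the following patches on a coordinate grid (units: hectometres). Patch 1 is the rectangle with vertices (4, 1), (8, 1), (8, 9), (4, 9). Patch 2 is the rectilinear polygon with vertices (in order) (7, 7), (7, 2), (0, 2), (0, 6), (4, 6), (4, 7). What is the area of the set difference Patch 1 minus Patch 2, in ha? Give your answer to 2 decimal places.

17.00

|Patch 1| = 32, |Patch 1∩Patch 2| = 15.
|Patch 1 ∖ Patch 2| = |Patch 1| − |Patch 1∩Patch 2| = 32 − 15 = 17.00.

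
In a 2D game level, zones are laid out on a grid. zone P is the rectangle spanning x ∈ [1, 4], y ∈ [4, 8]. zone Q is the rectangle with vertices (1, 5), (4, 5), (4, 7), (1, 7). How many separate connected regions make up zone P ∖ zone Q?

zone P ∖ zone Q splits into 2 disjoint pieces (area 3, area 3).

2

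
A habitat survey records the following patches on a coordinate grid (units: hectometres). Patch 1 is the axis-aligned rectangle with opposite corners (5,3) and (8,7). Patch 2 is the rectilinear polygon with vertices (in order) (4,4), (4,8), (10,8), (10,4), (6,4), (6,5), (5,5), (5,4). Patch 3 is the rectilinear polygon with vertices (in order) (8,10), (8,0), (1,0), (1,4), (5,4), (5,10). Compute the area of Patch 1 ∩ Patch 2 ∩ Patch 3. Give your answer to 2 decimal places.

8.00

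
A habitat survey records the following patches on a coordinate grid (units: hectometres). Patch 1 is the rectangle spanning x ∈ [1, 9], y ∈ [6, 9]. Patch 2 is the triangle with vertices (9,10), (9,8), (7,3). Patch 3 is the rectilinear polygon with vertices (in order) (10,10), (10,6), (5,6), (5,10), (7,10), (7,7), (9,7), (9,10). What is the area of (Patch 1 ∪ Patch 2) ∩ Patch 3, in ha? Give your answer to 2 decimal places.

8.00

|Patch 1 ∪ Patch 2| = 24.6571.
|(Patch 1 ∪ Patch 2) ∩ Patch 3| = 8.00.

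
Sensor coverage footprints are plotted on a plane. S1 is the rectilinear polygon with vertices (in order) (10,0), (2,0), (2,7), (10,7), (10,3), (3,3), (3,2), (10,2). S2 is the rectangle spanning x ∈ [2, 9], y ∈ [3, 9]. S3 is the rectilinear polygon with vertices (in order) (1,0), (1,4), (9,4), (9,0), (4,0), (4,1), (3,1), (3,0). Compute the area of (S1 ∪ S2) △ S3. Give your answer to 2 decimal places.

|S1 ∪ S2| = 63.
|(S1 ∪ S2) ∩ S3| = 21.
|(S1 ∪ S2) △ S3| = 63 + 31 − 42 = 52.00.

52.00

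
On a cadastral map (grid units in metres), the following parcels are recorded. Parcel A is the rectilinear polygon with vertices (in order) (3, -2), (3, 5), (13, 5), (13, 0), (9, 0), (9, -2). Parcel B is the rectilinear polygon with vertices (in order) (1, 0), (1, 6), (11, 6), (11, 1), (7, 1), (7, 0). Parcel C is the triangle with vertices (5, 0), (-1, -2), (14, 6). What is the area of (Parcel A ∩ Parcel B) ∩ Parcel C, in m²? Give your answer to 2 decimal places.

6.13

The region (Parcel A ∩ Parcel B) ∩ Parcel C is the polygon with vertices (11,4), (5,0), (3,0), (3,0.133), (11,4.4).
By the shoelace formula its area is 6.13.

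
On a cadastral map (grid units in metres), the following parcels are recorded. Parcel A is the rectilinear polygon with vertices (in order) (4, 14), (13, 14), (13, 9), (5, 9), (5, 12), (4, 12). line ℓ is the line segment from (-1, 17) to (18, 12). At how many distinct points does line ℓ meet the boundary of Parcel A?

2

The segment meets the boundary at (13,13.316), (10.4,14).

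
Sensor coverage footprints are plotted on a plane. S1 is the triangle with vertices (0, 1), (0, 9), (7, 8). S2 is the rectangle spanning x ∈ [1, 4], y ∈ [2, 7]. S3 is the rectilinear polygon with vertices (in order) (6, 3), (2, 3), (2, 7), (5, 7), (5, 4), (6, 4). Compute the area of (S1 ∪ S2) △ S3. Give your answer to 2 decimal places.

|S1 ∪ S2| = 32.5.
|(S1 ∪ S2) ∩ S3| = 9.5.
|(S1 ∪ S2) △ S3| = 32.5 + 13 − 19 = 26.50.

26.50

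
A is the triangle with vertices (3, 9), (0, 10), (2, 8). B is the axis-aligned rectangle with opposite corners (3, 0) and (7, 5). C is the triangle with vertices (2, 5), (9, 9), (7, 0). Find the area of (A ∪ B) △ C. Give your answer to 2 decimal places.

|A ∪ B| = 22.
|(A ∪ B) ∩ C| = 12.
|(A ∪ B) △ C| = 22 + 27.5 − 24 = 25.50.

25.50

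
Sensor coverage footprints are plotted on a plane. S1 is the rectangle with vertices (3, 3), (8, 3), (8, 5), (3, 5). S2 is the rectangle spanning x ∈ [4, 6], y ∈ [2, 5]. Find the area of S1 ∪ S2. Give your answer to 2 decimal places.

12.00

By inclusion–exclusion:
Individual areas: |S1| = 10, |S2| = 6.
|S1∩S2|: x∈[4,6], y∈[3,5] → 2·2 = 4.
|S1 ∪ S2| = 16 − 4 = 12.00.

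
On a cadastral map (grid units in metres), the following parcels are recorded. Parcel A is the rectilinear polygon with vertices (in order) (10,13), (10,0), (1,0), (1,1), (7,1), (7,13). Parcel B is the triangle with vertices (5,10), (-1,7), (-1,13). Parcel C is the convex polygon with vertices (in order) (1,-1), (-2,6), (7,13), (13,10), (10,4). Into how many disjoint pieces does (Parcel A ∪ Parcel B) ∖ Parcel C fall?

3

(Parcel A ∪ Parcel B) ∖ Parcel C splits into 3 disjoint pieces (area 12.8, area 2.25, area 15.0609).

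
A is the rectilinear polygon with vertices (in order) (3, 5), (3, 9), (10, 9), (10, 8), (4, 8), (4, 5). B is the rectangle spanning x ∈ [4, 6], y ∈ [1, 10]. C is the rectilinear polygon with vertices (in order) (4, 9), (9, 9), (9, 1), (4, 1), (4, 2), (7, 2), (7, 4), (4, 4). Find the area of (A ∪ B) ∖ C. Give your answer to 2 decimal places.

|A ∪ B| = 26.
|(A ∪ B) ∩ C| = 15.
|(A ∪ B) ∖ C| = 26 − 15 = 11.00.

11.00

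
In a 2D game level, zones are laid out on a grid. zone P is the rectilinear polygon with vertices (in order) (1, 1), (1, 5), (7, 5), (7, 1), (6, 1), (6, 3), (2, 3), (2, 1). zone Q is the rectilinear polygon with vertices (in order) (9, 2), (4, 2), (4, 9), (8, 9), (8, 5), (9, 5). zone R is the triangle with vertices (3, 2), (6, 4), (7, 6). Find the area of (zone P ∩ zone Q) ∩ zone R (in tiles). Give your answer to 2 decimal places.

The region (zone P ∩ zone Q) ∩ zone R is the polygon with vertices (4,3), (6,5), (6.5,5), (6,4), (4.5,3).
By the shoelace formula its area is 1.50.

1.50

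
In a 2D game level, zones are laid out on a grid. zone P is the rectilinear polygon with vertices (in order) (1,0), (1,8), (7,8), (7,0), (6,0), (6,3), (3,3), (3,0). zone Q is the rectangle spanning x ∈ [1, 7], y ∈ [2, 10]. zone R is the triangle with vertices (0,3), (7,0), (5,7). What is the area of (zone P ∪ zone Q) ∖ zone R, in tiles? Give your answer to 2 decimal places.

35.90

|zone P ∪ zone Q| = 54.
|(zone P ∪ zone Q) ∩ zone R| = 18.1.
|(zone P ∪ zone Q) ∖ zone R| = 54 − 18.1 = 35.90.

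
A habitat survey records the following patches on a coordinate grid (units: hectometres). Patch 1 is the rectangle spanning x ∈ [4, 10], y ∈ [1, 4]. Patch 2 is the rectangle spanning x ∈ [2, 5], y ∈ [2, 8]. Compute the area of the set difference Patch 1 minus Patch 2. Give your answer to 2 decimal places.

16.00

|Patch 1∩Patch 2|: x∈[4,5], y∈[2,4] → 1·2 = 2.
|Patch 1| = 18.
|Patch 1 ∖ Patch 2| = |Patch 1| − |Patch 1∩Patch 2| = 18 − 2 = 16.00.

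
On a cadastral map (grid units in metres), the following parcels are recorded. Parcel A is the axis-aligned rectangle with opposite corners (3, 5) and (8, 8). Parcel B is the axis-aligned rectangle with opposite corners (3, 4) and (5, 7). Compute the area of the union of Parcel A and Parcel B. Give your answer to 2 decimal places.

17.00

By inclusion–exclusion:
Individual areas: |Parcel A| = 15, |Parcel B| = 6.
|Parcel A∩Parcel B|: x∈[3,5], y∈[5,7] → 2·2 = 4.
|Parcel A ∪ Parcel B| = 21 − 4 = 17.00.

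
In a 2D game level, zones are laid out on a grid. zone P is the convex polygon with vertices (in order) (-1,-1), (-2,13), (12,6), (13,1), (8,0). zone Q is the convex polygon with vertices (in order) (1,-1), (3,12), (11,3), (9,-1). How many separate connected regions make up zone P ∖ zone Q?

zone P ∖ zone Q splits into 2 disjoint pieces (area 43.6846, area 19.55).

2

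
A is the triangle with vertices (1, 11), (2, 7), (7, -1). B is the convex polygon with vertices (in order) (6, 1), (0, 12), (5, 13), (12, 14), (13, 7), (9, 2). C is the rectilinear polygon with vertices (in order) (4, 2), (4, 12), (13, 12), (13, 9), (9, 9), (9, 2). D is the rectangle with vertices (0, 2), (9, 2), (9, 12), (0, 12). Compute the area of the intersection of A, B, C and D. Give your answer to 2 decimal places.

The intersection is the polygon with vertices (5.455,2), (4,4.667), (4,5), (5.5,2).
By the shoelace formula its area is 0.31.

0.31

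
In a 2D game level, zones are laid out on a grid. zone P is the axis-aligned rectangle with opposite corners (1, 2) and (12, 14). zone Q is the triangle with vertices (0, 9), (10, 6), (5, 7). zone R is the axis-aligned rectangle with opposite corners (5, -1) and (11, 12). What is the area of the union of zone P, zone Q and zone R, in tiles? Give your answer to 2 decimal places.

150.05

By inclusion–exclusion:
Individual areas: |zone P| = 132, |zone Q| = 2.5, |zone R| = 78.
|zone P∩zone Q| = 2.45.
|zone P∩zone R|: x∈[5,11], y∈[2,12] → 6·10 = 60.
|zone Q∩zone R| = 1.25.
|zone P∩zone Q∩zone R| = 1.25.
|zone P ∪ zone Q ∪ zone R| = 212.5 − 63.7 + 1.25 = 150.05.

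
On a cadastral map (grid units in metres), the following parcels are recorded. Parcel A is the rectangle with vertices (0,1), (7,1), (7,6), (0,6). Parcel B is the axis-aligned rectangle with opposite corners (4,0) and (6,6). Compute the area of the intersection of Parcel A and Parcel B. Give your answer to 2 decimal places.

10.00

|Parcel A∩Parcel B|: x∈[4,6], y∈[1,6] → 2·5 = 10.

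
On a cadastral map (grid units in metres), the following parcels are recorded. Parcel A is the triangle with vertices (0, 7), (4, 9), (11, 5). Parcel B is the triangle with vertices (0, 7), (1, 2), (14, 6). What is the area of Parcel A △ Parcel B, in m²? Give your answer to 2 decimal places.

|Parcel A| = 15, |Parcel B| = 34.5, |Parcel A∩Parcel B| = 5.2014.
|Parcel A △ Parcel B| = |Parcel A| + |Parcel B| − 2·|Parcel A∩Parcel B| = 15 + 34.5 − 10.4028 = 39.10.

39.10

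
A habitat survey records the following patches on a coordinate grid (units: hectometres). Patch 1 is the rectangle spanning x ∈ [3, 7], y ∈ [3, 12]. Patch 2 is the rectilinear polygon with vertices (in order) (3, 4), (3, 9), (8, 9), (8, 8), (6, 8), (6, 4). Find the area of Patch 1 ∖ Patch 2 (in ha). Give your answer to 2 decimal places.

|Patch 1| = 36, |Patch 1∩Patch 2| = 16.
|Patch 1 ∖ Patch 2| = |Patch 1| − |Patch 1∩Patch 2| = 36 − 16 = 20.00.

20.00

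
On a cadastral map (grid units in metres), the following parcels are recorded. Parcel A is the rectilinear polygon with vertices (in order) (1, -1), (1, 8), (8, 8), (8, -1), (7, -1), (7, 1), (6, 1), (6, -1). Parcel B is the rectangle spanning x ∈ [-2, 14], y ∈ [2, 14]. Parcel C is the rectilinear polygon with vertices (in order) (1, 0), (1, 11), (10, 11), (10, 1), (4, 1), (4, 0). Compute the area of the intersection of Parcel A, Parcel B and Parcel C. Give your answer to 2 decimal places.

The intersection is the polygon with vertices (8,8), (8,2), (1,2), (1,8).
By the shoelace formula its area is 42.00.

42.00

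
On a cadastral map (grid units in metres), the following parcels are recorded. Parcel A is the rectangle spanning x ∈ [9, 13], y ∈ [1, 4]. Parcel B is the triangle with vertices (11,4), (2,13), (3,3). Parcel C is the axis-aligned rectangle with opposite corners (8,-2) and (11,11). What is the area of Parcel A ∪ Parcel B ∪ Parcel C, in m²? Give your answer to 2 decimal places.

80.44

By inclusion–exclusion:
Individual areas: |Parcel A| = 12, |Parcel B| = 40.5, |Parcel C| = 39.
|Parcel A∩Parcel B| = 0.25.
|Parcel A∩Parcel C|: x∈[9,11], y∈[1,4] → 2·3 = 6.
|Parcel B∩Parcel C| = 5.0625.
|Parcel A∩Parcel B∩Parcel C| = 0.25.
|Parcel A ∪ Parcel B ∪ Parcel C| = 91.5 − 11.3125 + 0.25 = 80.44.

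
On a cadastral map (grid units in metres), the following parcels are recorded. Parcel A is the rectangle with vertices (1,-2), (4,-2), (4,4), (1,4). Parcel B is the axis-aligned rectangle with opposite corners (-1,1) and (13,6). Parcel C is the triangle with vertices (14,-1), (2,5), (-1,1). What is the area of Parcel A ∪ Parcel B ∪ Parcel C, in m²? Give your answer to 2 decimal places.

By inclusion–exclusion:
Individual areas: |Parcel A| = 18, |Parcel B| = 70, |Parcel C| = 33.
|Parcel A∩Parcel B|: x∈[1,4], y∈[1,4] → 3·3 = 9.
|Parcel A∩Parcel C| = 10.3583.
|Parcel B∩Parcel C| = 22.
|Parcel A∩Parcel B∩Parcel C| = 8.9583.
|Parcel A ∪ Parcel B ∪ Parcel C| = 121 − 41.3583 + 8.9583 = 88.60.

88.60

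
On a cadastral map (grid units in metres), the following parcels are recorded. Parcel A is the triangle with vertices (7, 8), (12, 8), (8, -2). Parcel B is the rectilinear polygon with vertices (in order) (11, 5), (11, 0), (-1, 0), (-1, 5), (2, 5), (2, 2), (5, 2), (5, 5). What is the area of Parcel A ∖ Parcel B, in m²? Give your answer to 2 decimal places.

13.75

|Parcel A| = 25, |Parcel A∩Parcel B| = 11.25.
|Parcel A ∖ Parcel B| = |Parcel A| − |Parcel A∩Parcel B| = 25 − 11.25 = 13.75.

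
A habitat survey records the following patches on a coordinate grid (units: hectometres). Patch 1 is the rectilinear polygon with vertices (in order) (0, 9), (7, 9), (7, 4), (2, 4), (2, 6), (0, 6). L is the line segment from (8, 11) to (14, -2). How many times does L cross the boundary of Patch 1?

The segment lies entirely outside Patch 1 and never meets its boundary.

0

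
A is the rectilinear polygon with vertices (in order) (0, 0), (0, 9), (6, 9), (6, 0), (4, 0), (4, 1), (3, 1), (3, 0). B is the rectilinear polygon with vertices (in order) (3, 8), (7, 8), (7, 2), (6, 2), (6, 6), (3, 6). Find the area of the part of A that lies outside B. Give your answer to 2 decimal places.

47.00

|A| = 53, |A∩B| = 6.
|A ∖ B| = |A| − |A∩B| = 53 − 6 = 47.00.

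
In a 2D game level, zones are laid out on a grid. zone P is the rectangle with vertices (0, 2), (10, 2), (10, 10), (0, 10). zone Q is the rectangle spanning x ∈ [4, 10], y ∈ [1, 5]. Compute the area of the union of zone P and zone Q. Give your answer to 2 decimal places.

By inclusion–exclusion:
Individual areas: |zone P| = 80, |zone Q| = 24.
|zone P∩zone Q|: x∈[4,10], y∈[2,5] → 6·3 = 18.
|zone P ∪ zone Q| = 104 − 18 = 86.00.

86.00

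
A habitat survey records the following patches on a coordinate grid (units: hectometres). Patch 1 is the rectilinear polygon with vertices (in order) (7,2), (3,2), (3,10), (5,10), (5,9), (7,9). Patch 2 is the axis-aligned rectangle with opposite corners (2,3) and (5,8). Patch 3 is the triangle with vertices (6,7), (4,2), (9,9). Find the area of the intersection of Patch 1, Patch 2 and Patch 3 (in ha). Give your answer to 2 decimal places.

The intersection is the polygon with vertices (5,3.4), (4.714,3), (4.4,3), (5,4.5).
By the shoelace formula its area is 0.39.

0.39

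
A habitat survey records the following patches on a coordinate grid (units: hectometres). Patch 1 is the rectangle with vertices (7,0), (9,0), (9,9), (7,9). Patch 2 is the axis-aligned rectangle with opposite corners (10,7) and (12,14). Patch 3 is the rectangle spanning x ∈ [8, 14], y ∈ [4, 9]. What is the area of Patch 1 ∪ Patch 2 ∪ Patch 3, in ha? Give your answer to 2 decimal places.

By inclusion–exclusion:
Individual areas: |Patch 1| = 18, |Patch 2| = 14, |Patch 3| = 30.
|Patch 1∩Patch 2| = 0 (no overlap).
|Patch 1∩Patch 3|: x∈[8,9], y∈[4,9] → 1·5 = 5.
|Patch 2∩Patch 3|: x∈[10,12], y∈[7,9] → 2·2 = 4.
|Patch 1∩Patch 2∩Patch 3| = 0.
|Patch 1 ∪ Patch 2 ∪ Patch 3| = 62 − 9 + 0 = 53.00.

53.00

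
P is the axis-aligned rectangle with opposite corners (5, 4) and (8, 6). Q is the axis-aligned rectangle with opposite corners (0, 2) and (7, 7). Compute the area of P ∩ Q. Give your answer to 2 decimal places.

4.00

|P∩Q|: x∈[5,7], y∈[4,6] → 2·2 = 4.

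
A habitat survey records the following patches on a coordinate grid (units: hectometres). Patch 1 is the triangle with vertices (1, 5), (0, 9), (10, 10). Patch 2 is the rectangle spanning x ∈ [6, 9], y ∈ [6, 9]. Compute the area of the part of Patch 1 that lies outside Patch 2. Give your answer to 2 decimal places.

19.16

|Patch 1| = 20.5, |Patch 1∩Patch 2| = 1.3444.
|Patch 1 ∖ Patch 2| = |Patch 1| − |Patch 1∩Patch 2| = 20.5 − 1.3444 = 19.16.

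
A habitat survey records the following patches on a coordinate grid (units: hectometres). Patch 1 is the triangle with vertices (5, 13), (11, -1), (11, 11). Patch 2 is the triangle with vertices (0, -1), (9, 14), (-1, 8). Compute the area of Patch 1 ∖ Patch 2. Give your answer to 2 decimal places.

|Patch 1| = 36, |Patch 1∩Patch 2| = 3.298.
|Patch 1 ∖ Patch 2| = |Patch 1| − |Patch 1∩Patch 2| = 36 − 3.298 = 32.70.

32.70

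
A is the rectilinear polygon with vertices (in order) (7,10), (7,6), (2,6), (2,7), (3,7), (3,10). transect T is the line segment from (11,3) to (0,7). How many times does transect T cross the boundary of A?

2

The segment meets the boundary at (2,6.273), (2.75,6).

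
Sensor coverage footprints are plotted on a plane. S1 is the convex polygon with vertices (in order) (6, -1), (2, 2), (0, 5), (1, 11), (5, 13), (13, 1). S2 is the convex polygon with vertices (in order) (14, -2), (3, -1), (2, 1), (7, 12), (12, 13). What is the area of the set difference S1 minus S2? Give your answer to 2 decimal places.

|S1| = 103, |S1∩S2| = 63.129.
|S1 ∖ S2| = |S1| − |S1∩S2| = 103 − 63.129 = 39.87.

39.87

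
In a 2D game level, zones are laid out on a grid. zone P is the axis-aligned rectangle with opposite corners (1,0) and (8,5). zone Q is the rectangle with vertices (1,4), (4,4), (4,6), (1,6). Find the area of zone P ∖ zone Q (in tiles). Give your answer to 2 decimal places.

32.00

|zone P∩zone Q|: x∈[1,4], y∈[4,5] → 3·1 = 3.
|zone P| = 35.
|zone P ∖ zone Q| = |zone P| − |zone P∩zone Q| = 35 − 3 = 32.00.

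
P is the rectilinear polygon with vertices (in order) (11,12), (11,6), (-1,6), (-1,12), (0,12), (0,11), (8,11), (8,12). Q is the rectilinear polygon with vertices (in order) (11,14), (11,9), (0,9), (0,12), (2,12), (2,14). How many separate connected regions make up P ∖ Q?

1

P ∖ Q is a single connected region.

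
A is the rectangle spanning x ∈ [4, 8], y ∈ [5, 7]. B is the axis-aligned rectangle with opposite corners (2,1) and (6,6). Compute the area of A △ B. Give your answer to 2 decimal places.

|A∩B|: x∈[4,6], y∈[5,6] → 2·1 = 2.
|A △ B| = |A| + |B| − 2·|A∩B| = 8 + 20 − 4 = 24.00.

24.00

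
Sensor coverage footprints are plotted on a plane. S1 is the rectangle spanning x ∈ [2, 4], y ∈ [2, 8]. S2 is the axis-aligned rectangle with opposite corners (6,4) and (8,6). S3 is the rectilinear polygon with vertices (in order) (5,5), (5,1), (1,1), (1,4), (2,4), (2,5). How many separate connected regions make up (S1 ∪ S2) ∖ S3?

2

(S1 ∪ S2) ∖ S3 splits into 2 disjoint pieces (area 6, area 4).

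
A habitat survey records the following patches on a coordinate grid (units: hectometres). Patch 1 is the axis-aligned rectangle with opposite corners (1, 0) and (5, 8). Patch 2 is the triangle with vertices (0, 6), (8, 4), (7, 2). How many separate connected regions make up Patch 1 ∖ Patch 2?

Patch 1 ∖ Patch 2 splits into 2 disjoint pieces (area 17.1429, area 11).

2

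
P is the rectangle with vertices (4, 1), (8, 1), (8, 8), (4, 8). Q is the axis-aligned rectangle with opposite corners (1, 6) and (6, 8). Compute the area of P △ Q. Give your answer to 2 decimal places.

|P∩Q|: x∈[4,6], y∈[6,8] → 2·2 = 4.
|P △ Q| = |P| + |Q| − 2·|P∩Q| = 28 + 10 − 8 = 30.00.

30.00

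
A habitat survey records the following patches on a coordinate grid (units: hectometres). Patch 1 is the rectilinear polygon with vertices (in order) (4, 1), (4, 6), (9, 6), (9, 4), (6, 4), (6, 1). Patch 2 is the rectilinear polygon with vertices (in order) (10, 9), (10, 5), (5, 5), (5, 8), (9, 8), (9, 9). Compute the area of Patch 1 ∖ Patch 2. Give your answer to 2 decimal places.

|Patch 1| = 16, |Patch 1∩Patch 2| = 4.
|Patch 1 ∖ Patch 2| = |Patch 1| − |Patch 1∩Patch 2| = 16 − 4 = 12.00.

12.00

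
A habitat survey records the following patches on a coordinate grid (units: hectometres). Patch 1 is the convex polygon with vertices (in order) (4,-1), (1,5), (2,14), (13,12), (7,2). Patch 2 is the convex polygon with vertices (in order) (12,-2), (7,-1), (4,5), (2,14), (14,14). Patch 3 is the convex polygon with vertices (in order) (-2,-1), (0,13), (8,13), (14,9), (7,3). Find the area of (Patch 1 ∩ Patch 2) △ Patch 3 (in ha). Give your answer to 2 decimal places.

|Patch 1 ∩ Patch 2| = 74.5.
|(Patch 1 ∩ Patch 2) ∩ Patch 3| = 65.0228.
|(Patch 1 ∩ Patch 2) △ Patch 3| = 74.5 + 131 − 130.0456 = 75.45.

75.45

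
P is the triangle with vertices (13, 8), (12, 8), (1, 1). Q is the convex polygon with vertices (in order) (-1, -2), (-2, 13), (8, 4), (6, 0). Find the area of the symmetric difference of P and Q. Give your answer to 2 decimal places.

83.99

|P| = 3.5, |Q| = 82.5, |P∩Q| = 1.0063.
|P △ Q| = |P| + |Q| − 2·|P∩Q| = 3.5 + 82.5 − 2.0126 = 83.99.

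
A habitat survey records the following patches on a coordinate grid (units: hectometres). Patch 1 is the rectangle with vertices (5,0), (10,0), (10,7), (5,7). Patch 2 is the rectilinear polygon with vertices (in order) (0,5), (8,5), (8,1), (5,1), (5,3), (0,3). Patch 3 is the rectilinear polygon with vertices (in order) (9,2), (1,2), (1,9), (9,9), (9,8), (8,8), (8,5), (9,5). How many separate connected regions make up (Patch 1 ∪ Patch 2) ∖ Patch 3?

2

(Patch 1 ∪ Patch 2) ∖ Patch 3 splits into 2 disjoint pieces (area 17, area 2).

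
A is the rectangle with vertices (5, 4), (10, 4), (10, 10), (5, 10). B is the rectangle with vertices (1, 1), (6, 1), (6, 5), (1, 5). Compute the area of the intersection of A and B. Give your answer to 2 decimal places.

|A∩B|: x∈[5,6], y∈[4,5] → 1·1 = 1.

1.00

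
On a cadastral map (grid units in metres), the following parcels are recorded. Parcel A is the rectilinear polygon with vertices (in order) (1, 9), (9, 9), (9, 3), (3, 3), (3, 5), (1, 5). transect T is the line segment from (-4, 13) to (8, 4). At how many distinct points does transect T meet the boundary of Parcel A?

The segment meets the boundary at (1.333,9).

1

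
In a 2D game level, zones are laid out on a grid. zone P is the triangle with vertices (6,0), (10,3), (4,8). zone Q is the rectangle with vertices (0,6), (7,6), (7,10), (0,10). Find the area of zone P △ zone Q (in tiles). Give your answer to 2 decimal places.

|zone P| = 19, |zone Q| = 28, |zone P∩zone Q| = 1.9.
|zone P △ zone Q| = |zone P| + |zone Q| − 2·|zone P∩zone Q| = 19 + 28 − 3.8 = 43.20.

43.20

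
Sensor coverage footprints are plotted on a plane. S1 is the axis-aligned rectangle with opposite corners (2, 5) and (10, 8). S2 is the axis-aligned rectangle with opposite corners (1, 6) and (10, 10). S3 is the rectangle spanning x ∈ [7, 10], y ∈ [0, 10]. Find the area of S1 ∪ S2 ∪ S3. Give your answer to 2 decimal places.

59.00

By inclusion–exclusion:
Individual areas: |S1| = 24, |S2| = 36, |S3| = 30.
|S1∩S2|: x∈[2,10], y∈[6,8] → 8·2 = 16.
|S1∩S3|: x∈[7,10], y∈[5,8] → 3·3 = 9.
|S2∩S3|: x∈[7,10], y∈[6,10] → 3·4 = 12.
|S1∩S2∩S3| = 6.
|S1 ∪ S2 ∪ S3| = 90 − 37 + 6 = 59.00.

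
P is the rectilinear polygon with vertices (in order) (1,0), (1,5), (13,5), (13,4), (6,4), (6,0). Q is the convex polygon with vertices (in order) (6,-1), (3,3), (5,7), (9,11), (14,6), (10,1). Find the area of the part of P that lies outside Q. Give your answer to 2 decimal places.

|P| = 32, |P∩Q| = 17.4.
|P ∖ Q| = |P| − |P∩Q| = 32 − 17.4 = 14.60.

14.60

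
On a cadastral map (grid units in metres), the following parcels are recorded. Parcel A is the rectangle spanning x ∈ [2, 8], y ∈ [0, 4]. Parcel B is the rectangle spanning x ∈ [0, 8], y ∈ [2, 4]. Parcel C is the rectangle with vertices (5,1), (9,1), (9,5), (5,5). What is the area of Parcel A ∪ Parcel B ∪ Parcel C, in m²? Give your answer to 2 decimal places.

35.00

By inclusion–exclusion:
Individual areas: |Parcel A| = 24, |Parcel B| = 16, |Parcel C| = 16.
|Parcel A∩Parcel B|: x∈[2,8], y∈[2,4] → 6·2 = 12.
|Parcel A∩Parcel C|: x∈[5,8], y∈[1,4] → 3·3 = 9.
|Parcel B∩Parcel C|: x∈[5,8], y∈[2,4] → 3·2 = 6.
|Parcel A∩Parcel B∩Parcel C| = 6.
|Parcel A ∪ Parcel B ∪ Parcel C| = 56 − 27 + 6 = 35.00.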